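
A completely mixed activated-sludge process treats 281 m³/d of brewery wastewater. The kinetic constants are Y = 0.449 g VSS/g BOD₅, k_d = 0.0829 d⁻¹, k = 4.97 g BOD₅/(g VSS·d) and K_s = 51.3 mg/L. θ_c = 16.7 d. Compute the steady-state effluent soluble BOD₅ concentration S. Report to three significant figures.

Effluent substrate depends only on kinetics and SRT: S = K_s(1 + k_d θ_c) / [θ_c(Yk − k_d) − 1] = 51.3 × (1 + 0.0829 × 16.7) / [16.7 × (0.449 × 4.97 − 0.0829) − 1] = 122.3 / 34.88 = 3.507 mg/L.

S ≈ 3.51 mg/L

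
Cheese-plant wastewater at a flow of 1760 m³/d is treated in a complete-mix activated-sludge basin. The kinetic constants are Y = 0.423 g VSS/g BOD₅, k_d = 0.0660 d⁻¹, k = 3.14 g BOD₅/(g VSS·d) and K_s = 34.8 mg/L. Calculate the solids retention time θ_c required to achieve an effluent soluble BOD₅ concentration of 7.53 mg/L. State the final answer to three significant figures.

From 1/θ_c = Y·k·S/(K_s + S) − k_d: Y·k·S/(K_s+S) = 0.423 × 3.14 × 7.53 / (34.8 + 7.53) = 0.2363 d⁻¹.
θ_c = 1/(μ − k_d) = 1/(0.2363 − 0.0660) = 1/0.1703 = 5.873 d.

θ_c ≈ 5.87 d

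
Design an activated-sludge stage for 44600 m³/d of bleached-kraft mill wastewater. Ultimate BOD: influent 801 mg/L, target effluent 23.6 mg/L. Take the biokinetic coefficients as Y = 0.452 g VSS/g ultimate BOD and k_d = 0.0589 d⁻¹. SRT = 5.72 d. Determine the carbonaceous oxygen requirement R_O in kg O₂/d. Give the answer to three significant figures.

R_O ≈ 18000 kg O₂/d

Observed yield with endogenous decay: Y_obs = Y / (1 + k_d·θ_c) = 0.452 / (1 + 0.0589 × 5.72) = 0.452 / 1.337 = 0.3381 g VSS/g ultimate BOD.
Q·(S₀ − S) = 44600 × (801 − 23.6) × 10⁻³ = 34672 kg/d removed.
P_X = Y_obs·Q·(S₀ − S) = 0.3381 × 34672 = 11722 kg VSS/d.
R_O = Q·ΔS − 1.42 P_X = 34672 − 16646 = 18026 kg O₂/d.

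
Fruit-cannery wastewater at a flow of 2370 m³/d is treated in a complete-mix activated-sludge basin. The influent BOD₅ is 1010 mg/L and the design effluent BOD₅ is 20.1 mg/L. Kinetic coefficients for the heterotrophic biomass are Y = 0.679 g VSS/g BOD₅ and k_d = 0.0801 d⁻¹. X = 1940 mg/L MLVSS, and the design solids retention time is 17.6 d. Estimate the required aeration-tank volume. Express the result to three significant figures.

Rearranging the biomass balance for a CMAS with decay, V = Y·Q·ΔS·θ_c / [X·(1+k_d θ_c)] = 0.679 × 2370 × (1010 − 20.1) × 17.6 / [1940 × (1 + 0.0801 × 17.6)] = 2.8×10^7 / 4675 = 5997 m³.

V ≈ 6000 m³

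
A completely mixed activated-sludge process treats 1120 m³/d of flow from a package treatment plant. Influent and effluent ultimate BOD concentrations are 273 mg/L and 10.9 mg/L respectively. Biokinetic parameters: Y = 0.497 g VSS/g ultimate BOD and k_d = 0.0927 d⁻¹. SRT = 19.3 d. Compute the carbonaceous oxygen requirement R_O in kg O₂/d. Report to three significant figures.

Correct the yield for decay: Y_obs = Y/(1 + k_d θ_c) = 0.497 / (1 + 0.0927 × 19.3) = 0.497 / 2.789 = 0.1782.
Substrate removed = Q·(S₀ − S) = 1120 m³/d × (273 − 10.9) g/m³ = 2.94×10^5 g/d = 293.6 kg/d.
Biomass synthesised: P_X = Y_obs × 293.6 = 52.31 kg VSS/d.
Carbonaceous O₂ demand = substrate oxidised − cell-mass equivalent = 293.6 − 1.42 × 52.31 = 219.3 kg O₂/d.

R_O ≈ 219 kg O₂/d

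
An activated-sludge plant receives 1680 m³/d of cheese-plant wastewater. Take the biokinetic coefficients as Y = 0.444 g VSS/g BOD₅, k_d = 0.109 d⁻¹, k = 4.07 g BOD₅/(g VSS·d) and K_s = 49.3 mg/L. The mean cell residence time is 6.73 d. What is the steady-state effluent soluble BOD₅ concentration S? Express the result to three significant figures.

For a completely mixed reactor with recycle the Lawrence–McCarty relation gives S = K_s·(1 + k_d·θ_c) / [θ_c·(Y·k − k_d) − 1] = 49.3 × (1 + 0.109 × 6.73) / [6.73 × (0.444 × 4.07 − 0.109) − 1] = 85.47 / 10.43 = 8.196 mg/L.

S ≈ 8.20 mg/L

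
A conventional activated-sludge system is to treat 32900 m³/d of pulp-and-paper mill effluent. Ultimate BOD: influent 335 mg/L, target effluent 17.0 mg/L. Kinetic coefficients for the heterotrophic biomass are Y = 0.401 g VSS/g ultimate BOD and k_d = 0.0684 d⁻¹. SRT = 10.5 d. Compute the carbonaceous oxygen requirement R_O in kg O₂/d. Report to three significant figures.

The observed yield is Y_obs = Y/(1 + k_d·θ_c) = 0.401 / (1 + 0.0684 × 10.5) = 0.401 / 1.718 = 0.2334 g VSS per g ultimate BOD removed.
ΔS = 335 − 17.0 = 318.0 mg/L, so the substrate removal rate is 32900 × 318.0/1000 = 10462 kg ultimate BOD/d.
Net sludge production P_X = 0.2334 × 10462 = 2442 kg VSS/d.
R_O = Q·(S₀ − S) − 1.42·P_X = 10462 − 1.42 × 2442 = 6995 kg O₂/d.

R_O ≈ 6990 kg O₂/d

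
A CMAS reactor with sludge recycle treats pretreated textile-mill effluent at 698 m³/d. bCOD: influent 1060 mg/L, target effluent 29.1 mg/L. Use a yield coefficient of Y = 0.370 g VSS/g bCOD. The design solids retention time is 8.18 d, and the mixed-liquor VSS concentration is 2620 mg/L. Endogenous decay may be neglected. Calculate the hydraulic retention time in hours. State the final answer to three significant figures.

τ ≈ 28.6 h

With k_d = 0 the design equation reduces to V = Y Q (S₀−S) θ_c / X = 0.370 × 698 × (1060 − 29.1) × 8.18 / 2620 = 831.2 m³.
HRT = V/Q = 831.2 m³ / 698 m³·d⁻¹ = 1.191 d × 24 = 28.58 h.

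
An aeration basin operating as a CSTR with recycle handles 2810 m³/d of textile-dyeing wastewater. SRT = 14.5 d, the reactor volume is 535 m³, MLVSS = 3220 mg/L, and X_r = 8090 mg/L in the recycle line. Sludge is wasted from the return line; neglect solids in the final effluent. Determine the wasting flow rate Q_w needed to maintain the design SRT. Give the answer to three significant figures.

Q_w = (V·X)/(θ_c X_r) = 535.0 × 3220 / (14.5 × 8090) = 14.69 m³/d.

Q_w ≈ 14.7 m³/d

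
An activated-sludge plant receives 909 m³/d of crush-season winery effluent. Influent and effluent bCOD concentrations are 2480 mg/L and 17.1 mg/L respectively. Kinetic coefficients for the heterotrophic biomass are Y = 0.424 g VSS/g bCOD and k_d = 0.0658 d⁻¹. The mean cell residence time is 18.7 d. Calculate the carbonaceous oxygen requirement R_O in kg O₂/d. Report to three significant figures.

R_O ≈ 1630 kg O₂/d

Correct the yield for decay: Y_obs = Y/(1 + k_d θ_c) = 0.424 / (1 + 0.0658 × 18.7) = 0.424 / 2.230 = 0.1901.
ΔS = 2480 − 17.1 = 2463 mg/L, so the substrate removal rate is 909 × 2463/1000 = 2239 kg bCOD/d.
Net sludge production P_X = 0.1901 × 2239 = 425.6 kg VSS/d.
R_O = Q·(S₀ − S) − 1.42·P_X = 2239 − 1.42 × 425.6 = 1634 kg O₂/d.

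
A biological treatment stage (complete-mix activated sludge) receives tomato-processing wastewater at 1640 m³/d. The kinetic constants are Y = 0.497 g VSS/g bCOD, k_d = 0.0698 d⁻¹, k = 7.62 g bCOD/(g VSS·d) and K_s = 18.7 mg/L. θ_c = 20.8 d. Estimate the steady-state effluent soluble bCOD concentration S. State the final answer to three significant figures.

S ≈ 0.601 mg/L

For a completely mixed reactor with recycle the Lawrence–McCarty relation gives S = K_s·(1 + k_d·θ_c) / [θ_c·(Y·k − k_d) − 1] = 18.7 × (1 + 0.0698 × 20.8) / [20.8 × (0.497 × 7.62 − 0.0698) − 1] = 45.85 / 76.32 = 0.6007 mg/L.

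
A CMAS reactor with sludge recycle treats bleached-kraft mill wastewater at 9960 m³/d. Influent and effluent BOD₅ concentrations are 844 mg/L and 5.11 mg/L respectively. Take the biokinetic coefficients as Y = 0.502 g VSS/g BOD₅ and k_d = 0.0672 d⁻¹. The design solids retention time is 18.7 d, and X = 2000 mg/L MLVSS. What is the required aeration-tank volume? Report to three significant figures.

V ≈ 17400 m³

From the SRT design equation V = Y Q (S₀−S) θ_c / [X (1 + k_d θ_c)] = 0.502 × 9960 × (844 − 5.11) × 18.7 / [2000 × (1 + 0.0672 × 18.7)] = 7.84×10^7 / 4513 = 17379 m³.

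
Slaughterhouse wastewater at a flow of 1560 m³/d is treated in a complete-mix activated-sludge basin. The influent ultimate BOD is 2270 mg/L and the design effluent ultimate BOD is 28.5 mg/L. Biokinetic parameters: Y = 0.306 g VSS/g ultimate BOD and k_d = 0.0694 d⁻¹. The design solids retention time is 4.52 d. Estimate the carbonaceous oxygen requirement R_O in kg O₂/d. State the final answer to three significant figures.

Correct the yield for decay: Y_obs = Y/(1 + k_d θ_c) = 0.306 / (1 + 0.0694 × 4.52) = 0.306 / 1.314 = 0.2329.
Q·(S₀ − S) = 1560 × (2270 − 28.5) × 10⁻³ = 3497 kg/d removed.
Biomass synthesised: P_X = Y_obs × 3497 = 814.5 kg VSS/d.
Carbonaceous O₂ demand = substrate oxidised − cell-mass equivalent = 3497 − 1.42 × 814.5 = 2340 kg O₂/d.

R_O ≈ 2340 kg O₂/d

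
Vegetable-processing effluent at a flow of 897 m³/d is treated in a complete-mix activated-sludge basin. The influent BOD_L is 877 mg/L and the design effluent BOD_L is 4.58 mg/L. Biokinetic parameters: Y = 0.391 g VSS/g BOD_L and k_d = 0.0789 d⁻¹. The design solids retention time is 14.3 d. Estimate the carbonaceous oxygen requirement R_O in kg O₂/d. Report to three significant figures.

R_O ≈ 578 kg O₂/d

Y_obs = Y / (1 + k_d θ_c) = 0.391 / (1 + 0.0789 × 14.3) = 0.391 / 2.128 = 0.1837.
Substrate removed = Q·(S₀ − S) = 897 m³/d × (877 − 4.58) g/m³ = 7.83×10^5 g/d = 782.6 kg/d.
P_X = Y_obs·Q·(S₀ − S) = 0.1837 × 782.6 = 143.8 kg VSS/d.
R_O = Q·ΔS − 1.42 P_X = 782.6 − 204.2 = 578.4 kg O₂/d.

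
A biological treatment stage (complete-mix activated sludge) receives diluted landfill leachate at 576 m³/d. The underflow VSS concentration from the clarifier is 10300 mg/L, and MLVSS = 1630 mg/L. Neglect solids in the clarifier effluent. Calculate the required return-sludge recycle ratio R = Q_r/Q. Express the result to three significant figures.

Solids balance on the clarifier gives (1+R)X = R·X_r, so R = X/(X_r − X) = 1630 / (10300 − 1630) = 0.1880.

R ≈ 0.188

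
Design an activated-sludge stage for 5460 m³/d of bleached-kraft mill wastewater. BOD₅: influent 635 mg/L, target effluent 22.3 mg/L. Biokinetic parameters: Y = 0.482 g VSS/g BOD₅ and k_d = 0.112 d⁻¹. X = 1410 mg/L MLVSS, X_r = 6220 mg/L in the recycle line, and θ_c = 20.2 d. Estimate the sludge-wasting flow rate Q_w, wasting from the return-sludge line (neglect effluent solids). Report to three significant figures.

Q_w ≈ 79.5 m³/d

Steady-state biomass mass balance: V·X·(1 + k_d·θ_c) = Y·Q·(S₀ − S)·θ_c, so V = 0.482 × 5460 × (635 − 22.3) × 20.2 / [1410 × (1 + 0.112 × 20.2)] = 3.26×10^7 / 4600 = 7081 m³.
Wasting from the return line (neglecting effluent solids): Q_w = V·X / (θ_c·X_r) = 7081 × 1410 / (20.2 × 6220) = 79.46 m³/d.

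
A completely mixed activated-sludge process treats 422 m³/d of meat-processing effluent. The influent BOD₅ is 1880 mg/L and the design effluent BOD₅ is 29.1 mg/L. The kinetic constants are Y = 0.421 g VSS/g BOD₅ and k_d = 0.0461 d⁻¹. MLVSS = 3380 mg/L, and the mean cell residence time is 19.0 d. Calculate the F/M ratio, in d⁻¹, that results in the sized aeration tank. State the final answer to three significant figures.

F/M ≈ 0.238 d⁻¹

From the SRT design equation V = Y Q (S₀−S) θ_c / [X (1 + k_d θ_c)] = 0.421 × 422 × (1880 − 29.1) × 19.0 / [3380 × (1 + 0.0461 × 19.0)] = 6.25×10^6 / 6341 = 985.4 m³.
F/M = applied load / biomass = Q·S₀/(V·X) = 422 × 1880 / (985.4 × 3380) = 0.2382 d⁻¹.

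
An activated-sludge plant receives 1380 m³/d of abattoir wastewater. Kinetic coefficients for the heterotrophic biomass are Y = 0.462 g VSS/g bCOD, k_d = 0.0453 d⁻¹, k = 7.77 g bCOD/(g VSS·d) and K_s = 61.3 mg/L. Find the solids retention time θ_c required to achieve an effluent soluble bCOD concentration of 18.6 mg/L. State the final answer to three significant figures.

At the target effluent, Y k S/(K_s+S) = 0.462×7.77×18.6/79.90 = 0.8357 d⁻¹.
θ_c = 1/(μ − k_d) = 1/(0.8357 − 0.0453) = 1/0.7904 = 1.265 d.

θ_c ≈ 1.27 d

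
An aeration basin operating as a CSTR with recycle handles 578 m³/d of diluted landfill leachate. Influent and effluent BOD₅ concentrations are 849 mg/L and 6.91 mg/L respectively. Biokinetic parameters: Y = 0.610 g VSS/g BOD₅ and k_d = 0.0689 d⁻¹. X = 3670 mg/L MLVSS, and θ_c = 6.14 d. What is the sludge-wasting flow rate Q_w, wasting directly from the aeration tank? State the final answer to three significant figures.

Steady-state biomass mass balance: V·X·(1 + k_d·θ_c) = Y·Q·(S₀ − S)·θ_c, so V = 0.610 × 578 × (849 − 6.91) × 6.14 / [3670 × (1 + 0.0689 × 6.14)] = 1.82×10^6 / 5223 = 349.1 m³.
Wasting from the aeration tank: Q_w = V / θ_c = 349.1 / 6.14 = 56.85 m³/d.

Q_w ≈ 56.9 m³/d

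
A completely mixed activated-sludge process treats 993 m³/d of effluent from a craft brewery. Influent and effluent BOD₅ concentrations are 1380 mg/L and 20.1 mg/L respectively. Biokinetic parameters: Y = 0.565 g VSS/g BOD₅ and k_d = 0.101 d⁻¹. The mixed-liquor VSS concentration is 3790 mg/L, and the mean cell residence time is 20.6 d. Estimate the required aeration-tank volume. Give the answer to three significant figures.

From the SRT design equation V = Y Q (S₀−S) θ_c / [X (1 + k_d θ_c)] = 0.565 × 993 × (1380 − 20.1) × 20.6 / [3790 × (1 + 0.101 × 20.6)] = 1.57×10^7 / 11675 = 1346 m³.

V ≈ 1350 m³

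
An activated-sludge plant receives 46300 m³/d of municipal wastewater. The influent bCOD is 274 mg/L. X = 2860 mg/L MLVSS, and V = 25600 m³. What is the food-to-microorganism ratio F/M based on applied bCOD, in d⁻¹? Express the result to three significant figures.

Food-to-microorganism ratio F/M = Q S₀ / (V X) = 46300 × 274 / (25600 × 2860) = 0.1733 d⁻¹.

F/M ≈ 0.173 d⁻¹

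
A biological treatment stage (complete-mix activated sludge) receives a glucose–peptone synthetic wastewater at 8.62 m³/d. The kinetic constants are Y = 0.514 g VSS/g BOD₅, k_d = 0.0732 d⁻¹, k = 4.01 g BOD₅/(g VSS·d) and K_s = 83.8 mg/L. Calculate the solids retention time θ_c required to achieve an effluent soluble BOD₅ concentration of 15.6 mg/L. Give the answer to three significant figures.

From 1/θ_c = Y·k·S/(K_s + S) − k_d: Y·k·S/(K_s+S) = 0.514 × 4.01 × 15.6 / (83.8 + 15.6) = 0.3235 d⁻¹.
Then 1/θ_c = μ − k_d = 0.3235 − 0.0732 = 0.2503 d⁻¹, giving θ_c = 3.996 d.

θ_c ≈ 4.00 d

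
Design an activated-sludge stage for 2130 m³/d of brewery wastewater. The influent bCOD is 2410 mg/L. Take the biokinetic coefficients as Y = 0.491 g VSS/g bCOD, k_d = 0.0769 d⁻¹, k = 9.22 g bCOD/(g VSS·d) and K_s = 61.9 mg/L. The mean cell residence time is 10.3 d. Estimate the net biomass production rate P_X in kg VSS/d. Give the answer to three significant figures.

P_X ≈ 1410 kg VSS/d

For a completely mixed reactor with recycle the Lawrence–McCarty relation gives S = K_s·(1 + k_d·θ_c) / [θ_c·(Y·k − k_d) − 1] = 61.9 × (1 + 0.0769 × 10.3) / [10.3 × (0.491 × 9.22 − 0.0769) − 1] = 110.9 / 44.84 = 2.474 mg/L.
Y_obs = Y / (1 + k_d θ_c) = 0.491 / (1 + 0.0769 × 10.3) = 0.491 / 1.792 = 0.2740.
Mass of bCOD removed per day: Q(S₀ − S) = 2130 × 2408 g/m³ = 5128 kg/d.
So the net sludge growth is P_X = 0.2740 × 5128 = 1405 kg VSS/d.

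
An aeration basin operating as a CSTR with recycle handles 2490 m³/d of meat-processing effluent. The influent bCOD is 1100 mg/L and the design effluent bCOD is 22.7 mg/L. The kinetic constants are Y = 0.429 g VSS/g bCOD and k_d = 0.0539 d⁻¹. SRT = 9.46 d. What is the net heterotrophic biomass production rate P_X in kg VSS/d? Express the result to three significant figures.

P_X ≈ 762 kg VSS/d

Y_obs = Y / (1 + k_d θ_c) = 0.429 / (1 + 0.0539 × 9.46) = 0.429 / 1.510 = 0.2841.
Mass of bCOD removed per day: Q(S₀ − S) = 2490 × 1077 g/m³ = 2682 kg/d.
P_X = Y_obs · Q(S₀ − S) = 0.2841 × 2682 = 762.2 kg VSS/d.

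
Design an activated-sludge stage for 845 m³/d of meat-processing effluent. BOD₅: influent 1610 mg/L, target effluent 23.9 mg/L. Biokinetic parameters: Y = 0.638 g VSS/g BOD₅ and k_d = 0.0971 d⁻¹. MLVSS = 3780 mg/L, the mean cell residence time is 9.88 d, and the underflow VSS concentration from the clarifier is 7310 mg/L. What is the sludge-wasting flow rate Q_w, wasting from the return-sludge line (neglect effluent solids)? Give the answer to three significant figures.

From the SRT design equation V = Y Q (S₀−S) θ_c / [X (1 + k_d θ_c)] = 0.638 × 845 × (1610 − 23.9) × 9.88 / [3780 × (1 + 0.0971 × 9.88)] = 8.45×10^6 / 7406 = 1141 m³.
θ_c = V·X/(Q_w·X_r) when wasting from the recycle, so Q_w = V·X/(θ_c·X_r) = 1141 × 3780 / (9.88 × 7310) = 59.70 m³/d.

Q_w ≈ 59.7 m³/d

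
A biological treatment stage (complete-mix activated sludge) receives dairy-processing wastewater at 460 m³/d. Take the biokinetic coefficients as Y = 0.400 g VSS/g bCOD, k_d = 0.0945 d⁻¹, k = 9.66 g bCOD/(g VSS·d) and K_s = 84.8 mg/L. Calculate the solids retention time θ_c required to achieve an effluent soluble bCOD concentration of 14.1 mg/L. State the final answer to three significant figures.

θ_c ≈ 2.19 d

At the target effluent, Y k S/(K_s+S) = 0.400×9.66×14.1/98.90 = 0.5509 d⁻¹.
Then 1/θ_c = μ − k_d = 0.5509 − 0.0945 = 0.4564 d⁻¹, giving θ_c = 2.191 d.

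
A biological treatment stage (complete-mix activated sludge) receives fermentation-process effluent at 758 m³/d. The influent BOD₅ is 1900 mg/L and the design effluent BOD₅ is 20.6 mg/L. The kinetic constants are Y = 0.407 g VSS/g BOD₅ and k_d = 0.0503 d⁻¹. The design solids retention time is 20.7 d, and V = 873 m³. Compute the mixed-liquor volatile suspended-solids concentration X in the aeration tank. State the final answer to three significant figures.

X ≈ 6740 mg/L

Solving the biomass balance for X: X = Y Q (S₀−S) θ_c / [V (1+k_d θ_c)] = 0.407 × 758 × (1900 − 20.6) × 20.7 / [873 × (1 + 0.0503 × 20.7)] = 6735 mg/L.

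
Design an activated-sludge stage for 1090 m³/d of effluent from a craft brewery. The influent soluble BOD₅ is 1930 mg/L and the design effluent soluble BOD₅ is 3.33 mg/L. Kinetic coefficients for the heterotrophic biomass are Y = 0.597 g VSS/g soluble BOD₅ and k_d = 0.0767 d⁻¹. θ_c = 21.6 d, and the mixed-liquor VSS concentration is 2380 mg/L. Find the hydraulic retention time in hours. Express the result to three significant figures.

Rearranging the biomass balance for a CMAS with decay, V = Y·Q·ΔS·θ_c / [X·(1+k_d θ_c)] = 0.597 × 1090 × (1930 − 3.33) × 21.6 / [2380 × (1 + 0.0767 × 21.6)] = 2.71×10^7 / 6323 = 4283 m³.
Hydraulic retention time τ = V/Q = 4283 / 1090 = 3.929 d = 94.30 h.

τ ≈ 94.3 h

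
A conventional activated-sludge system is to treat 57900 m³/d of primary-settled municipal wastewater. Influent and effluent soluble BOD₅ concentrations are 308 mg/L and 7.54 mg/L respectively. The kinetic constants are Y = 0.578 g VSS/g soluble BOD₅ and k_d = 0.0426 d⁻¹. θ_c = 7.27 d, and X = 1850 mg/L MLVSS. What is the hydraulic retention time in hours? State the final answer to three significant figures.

Rearranging the biomass balance for a CMAS with decay, V = Y·Q·ΔS·θ_c / [X·(1+k_d θ_c)] = 0.578 × 57900 × (308 − 7.54) × 7.27 / [1850 × (1 + 0.0426 × 7.27)] = 7.31×10^7 / 2423 = 30171 m³.
Hydraulic retention time τ = V/Q = 30171 / 57900 = 0.5211 d = 12.51 h.

τ ≈ 12.5 h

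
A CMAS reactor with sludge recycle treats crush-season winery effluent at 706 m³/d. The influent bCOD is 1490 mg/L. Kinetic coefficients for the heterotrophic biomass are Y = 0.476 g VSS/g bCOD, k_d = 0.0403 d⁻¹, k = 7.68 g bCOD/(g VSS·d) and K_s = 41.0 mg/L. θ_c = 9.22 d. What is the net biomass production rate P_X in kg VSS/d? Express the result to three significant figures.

Effluent substrate depends only on kinetics and SRT: S = K_s(1 + k_d θ_c) / [θ_c(Yk − k_d) − 1] = 41.0 × (1 + 0.0403 × 9.22) / [9.22 × (0.476 × 7.68 − 0.0403) − 1] = 56.23 / 32.33 = 1.739 mg/L.
Y_obs = Y / (1 + k_d θ_c) = 0.476 / (1 + 0.0403 × 9.22) = 0.476 / 1.372 = 0.3470.
ΔS = 1490 − 1.74 = 1488 mg/L, so the substrate removal rate is 706 × 1488/1000 = 1051 kg bCOD/d.
P_X = Y_obs · Q(S₀ − S) = 0.3470 × 1051 = 364.6 kg VSS/d.

P_X ≈ 365 kg VSS/d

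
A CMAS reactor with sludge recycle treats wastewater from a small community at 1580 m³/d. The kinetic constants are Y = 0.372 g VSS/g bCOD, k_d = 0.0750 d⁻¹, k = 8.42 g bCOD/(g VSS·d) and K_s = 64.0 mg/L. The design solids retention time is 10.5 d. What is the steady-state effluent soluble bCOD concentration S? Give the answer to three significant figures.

S ≈ 3.68 mg/L

For a completely mixed reactor with recycle the Lawrence–McCarty relation gives S = K_s·(1 + k_d·θ_c) / [θ_c·(Y·k − k_d) − 1] = 64.0 × (1 + 0.0750 × 10.5) / [10.5 × (0.372 × 8.42 − 0.0750) − 1] = 114.4 / 31.10 = 3.678 mg/L.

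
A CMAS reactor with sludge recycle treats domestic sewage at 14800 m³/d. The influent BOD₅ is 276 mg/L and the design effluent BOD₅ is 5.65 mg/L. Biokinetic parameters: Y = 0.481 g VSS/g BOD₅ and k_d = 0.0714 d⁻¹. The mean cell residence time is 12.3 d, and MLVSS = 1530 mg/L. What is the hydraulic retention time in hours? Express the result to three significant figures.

Rearranging the biomass balance for a CMAS with decay, V = Y·Q·ΔS·θ_c / [X·(1+k_d θ_c)] = 0.481 × 14800 × (276 − 5.65) × 12.3 / [1530 × (1 + 0.0714 × 12.3)] = 2.37×10^7 / 2874 = 8238 m³.
HRT = V/Q = 8238 m³ / 14800 m³·d⁻¹ = 0.5566 d × 24 = 13.36 h.

τ ≈ 13.4 h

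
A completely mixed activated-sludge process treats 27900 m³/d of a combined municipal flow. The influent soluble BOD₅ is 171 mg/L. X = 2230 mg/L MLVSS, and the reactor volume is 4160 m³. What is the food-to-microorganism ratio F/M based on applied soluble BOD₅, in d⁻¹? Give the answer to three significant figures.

F/M = Q·S₀ / (V·X) = 27900 × 171 / (4160 × 2230) = 0.5143 g soluble BOD₅·(g VSS·d)⁻¹.

F/M ≈ 0.514 d⁻¹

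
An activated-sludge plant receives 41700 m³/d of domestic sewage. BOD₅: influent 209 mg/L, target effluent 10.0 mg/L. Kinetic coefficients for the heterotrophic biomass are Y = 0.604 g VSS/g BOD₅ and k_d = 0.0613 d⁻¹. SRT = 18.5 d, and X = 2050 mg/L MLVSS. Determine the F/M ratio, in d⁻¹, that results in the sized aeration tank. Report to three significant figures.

F/M ≈ 0.201 d⁻¹

From the SRT design equation V = Y Q (S₀−S) θ_c / [X (1 + k_d θ_c)] = 0.604 × 41700 × (209 − 10.0) × 18.5 / [2050 × (1 + 0.0613 × 18.5)] = 9.27×10^7 / 4375 = 21195 m³.
F/M = applied load / biomass = Q·S₀/(V·X) = 41700 × 209 / (21195 × 2050) = 0.2006 d⁻¹.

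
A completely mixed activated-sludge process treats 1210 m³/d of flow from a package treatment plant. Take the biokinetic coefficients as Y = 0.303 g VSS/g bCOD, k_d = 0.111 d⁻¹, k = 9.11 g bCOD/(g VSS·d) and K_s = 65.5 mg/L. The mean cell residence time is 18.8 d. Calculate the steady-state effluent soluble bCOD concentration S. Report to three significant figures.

S ≈ 4.14 mg/L

For a completely mixed reactor with recycle the Lawrence–McCarty relation gives S = K_s·(1 + k_d·θ_c) / [θ_c·(Y·k − k_d) − 1] = 65.5 × (1 + 0.111 × 18.8) / [18.8 × (0.303 × 9.11 − 0.111) − 1] = 202.2 / 48.81 = 4.143 mg/L.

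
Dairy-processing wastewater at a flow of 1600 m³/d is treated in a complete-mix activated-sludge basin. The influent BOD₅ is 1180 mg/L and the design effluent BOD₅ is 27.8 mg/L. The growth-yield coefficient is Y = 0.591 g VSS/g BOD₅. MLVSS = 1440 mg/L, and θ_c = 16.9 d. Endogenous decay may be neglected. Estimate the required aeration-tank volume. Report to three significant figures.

V·X = Y·Q·ΔS·θ_c gives V = 0.591 × 1600 × (1180 − 27.8) × 16.9 / 1440 = 12787 m³.

V ≈ 12800 m³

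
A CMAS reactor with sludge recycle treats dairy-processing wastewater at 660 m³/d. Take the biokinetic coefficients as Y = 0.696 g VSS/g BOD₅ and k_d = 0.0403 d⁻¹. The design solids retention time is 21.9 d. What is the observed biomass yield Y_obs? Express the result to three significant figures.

Observed yield with endogenous decay: Y_obs = Y / (1 + k_d·θ_c) = 0.696 / (1 + 0.0403 × 21.9) = 0.696 / 1.883 = 0.3697 g VSS/g BOD₅.

Y_obs ≈ 0.370 g VSS/g BOD₅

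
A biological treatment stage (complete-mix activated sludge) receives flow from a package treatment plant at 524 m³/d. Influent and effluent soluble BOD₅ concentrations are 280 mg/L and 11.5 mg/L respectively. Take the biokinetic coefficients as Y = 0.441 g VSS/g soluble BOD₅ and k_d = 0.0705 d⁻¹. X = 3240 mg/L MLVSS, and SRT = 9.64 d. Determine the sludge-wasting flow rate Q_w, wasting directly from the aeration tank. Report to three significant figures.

Rearranging the biomass balance for a CMAS with decay, V = Y·Q·ΔS·θ_c / [X·(1+k_d θ_c)] = 0.441 × 524 × (280 − 11.5) × 9.64 / [3240 × (1 + 0.0705 × 9.64)] = 5.98×10^5 / 5442 = 109.9 m³.
Wasting from the aeration tank: Q_w = V / θ_c = 109.9 / 9.64 = 11.40 m³/d.

Q_w ≈ 11.4 m³/d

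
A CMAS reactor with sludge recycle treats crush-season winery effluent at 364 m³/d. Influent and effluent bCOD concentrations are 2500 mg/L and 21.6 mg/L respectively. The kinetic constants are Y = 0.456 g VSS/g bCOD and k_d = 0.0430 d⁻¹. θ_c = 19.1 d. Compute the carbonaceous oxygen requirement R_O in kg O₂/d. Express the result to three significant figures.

R_O ≈ 581 kg O₂/d

The observed yield is Y_obs = Y/(1 + k_d·θ_c) = 0.456 / (1 + 0.0430 × 19.1) = 0.456 / 1.821 = 0.2504 g VSS per g bCOD removed.
Q·(S₀ − S) = 364 × (2500 − 21.6) × 10⁻³ = 902.1 kg/d removed.
Biomass synthesised: P_X = Y_obs × 902.1 = 225.9 kg VSS/d.
R_O = Q·ΔS − 1.42 P_X = 902.1 − 320.7 = 581.4 kg O₂/d.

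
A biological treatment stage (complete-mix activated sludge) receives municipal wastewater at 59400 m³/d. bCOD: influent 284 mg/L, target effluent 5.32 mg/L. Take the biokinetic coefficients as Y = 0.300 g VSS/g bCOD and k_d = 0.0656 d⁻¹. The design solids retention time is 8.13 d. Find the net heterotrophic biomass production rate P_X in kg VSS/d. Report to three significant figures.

Observed yield with endogenous decay: Y_obs = Y / (1 + k_d·θ_c) = 0.300 / (1 + 0.0656 × 8.13) = 0.300 / 1.533 = 0.1957 g VSS/g bCOD.
ΔS = 284 − 5.32 = 278.7 mg/L, so the substrate removal rate is 59400 × 278.7/1000 = 16554 kg bCOD/d.
Biomass produced: P_X = Y_obs·Q·ΔS = 0.1957 × 16554 ≈ 3239 kg VSS/d.

P_X ≈ 3240 kg VSS/d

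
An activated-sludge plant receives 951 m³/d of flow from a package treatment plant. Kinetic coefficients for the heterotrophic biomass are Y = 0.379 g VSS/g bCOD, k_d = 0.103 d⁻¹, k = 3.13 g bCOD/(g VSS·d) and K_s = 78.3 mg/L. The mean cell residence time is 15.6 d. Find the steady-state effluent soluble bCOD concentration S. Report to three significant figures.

S ≈ 12.8 mg/L

From the Monod/SRT balance for a CMAS, S = K_s·(1+k_d θ_c)/[θ_c·(Y k − k_d) − 1] = 78.3 × (1 + 0.103 × 15.6) / [15.6 × (0.379 × 3.13 − 0.103) − 1] = 204.1 / 15.90 = 12.84 mg/L.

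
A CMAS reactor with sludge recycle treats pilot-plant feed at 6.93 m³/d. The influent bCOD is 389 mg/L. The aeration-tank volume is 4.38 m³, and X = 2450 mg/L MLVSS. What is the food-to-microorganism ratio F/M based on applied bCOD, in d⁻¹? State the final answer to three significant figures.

F/M ≈ 0.251 d⁻¹

Food-to-microorganism ratio F/M = Q S₀ / (V X) = 6.93 × 389 / (4.380 × 2450) = 0.2512 d⁻¹.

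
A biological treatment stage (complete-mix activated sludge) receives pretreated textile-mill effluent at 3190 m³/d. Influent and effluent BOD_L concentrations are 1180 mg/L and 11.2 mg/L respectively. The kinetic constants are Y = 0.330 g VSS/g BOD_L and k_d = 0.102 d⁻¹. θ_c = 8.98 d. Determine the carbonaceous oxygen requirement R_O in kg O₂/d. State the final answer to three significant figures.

R_O ≈ 2820 kg O₂/d

Observed yield with endogenous decay: Y_obs = Y / (1 + k_d·θ_c) = 0.330 / (1 + 0.102 × 8.98) = 0.330 / 1.916 = 0.1722 g VSS/g BOD_L.
Mass of BOD_L removed per day: Q(S₀ − S) = 3190 × 1169 g/m³ = 3728 kg/d.
Biomass synthesised: P_X = Y_obs × 3728 = 642.2 kg VSS/d.
Carbonaceous O₂ demand = substrate oxidised − cell-mass equivalent = 3728 − 1.42 × 642.2 = 2817 kg O₂/d.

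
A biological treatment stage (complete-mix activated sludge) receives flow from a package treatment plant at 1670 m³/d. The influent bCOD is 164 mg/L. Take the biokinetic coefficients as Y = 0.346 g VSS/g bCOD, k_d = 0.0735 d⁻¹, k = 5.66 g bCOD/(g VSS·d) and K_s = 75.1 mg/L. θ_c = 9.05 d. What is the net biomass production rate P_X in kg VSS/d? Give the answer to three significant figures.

Effluent substrate depends only on kinetics and SRT: S = K_s(1 + k_d θ_c) / [θ_c(Yk − k_d) − 1] = 75.1 × (1 + 0.0735 × 9.05) / [9.05 × (0.346 × 5.66 − 0.0735) − 1] = 125.1 / 16.06 = 7.788 mg/L.
Y_obs = Y / (1 + k_d θ_c) = 0.346 / (1 + 0.0735 × 9.05) = 0.346 / 1.665 = 0.2078.
Mass of bCOD removed per day: Q(S₀ − S) = 1670 × 156.2 g/m³ = 260.9 kg/d.
Net biomass production P_X = Y_obs × Q·(S₀ − S) = 0.2078 × 260.9 = 54.21 kg VSS/d.

P_X ≈ 54.2 kg VSS/d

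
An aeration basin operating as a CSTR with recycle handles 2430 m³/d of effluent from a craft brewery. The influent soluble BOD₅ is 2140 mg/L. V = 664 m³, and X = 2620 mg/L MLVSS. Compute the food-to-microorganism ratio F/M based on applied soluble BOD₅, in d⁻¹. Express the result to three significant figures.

F/M ≈ 2.99 d⁻¹

F/M = Q·S₀ / (V·X) = 2430 × 2140 / (664.0 × 2620) = 2.989 g soluble BOD₅·(g VSS·d)⁻¹.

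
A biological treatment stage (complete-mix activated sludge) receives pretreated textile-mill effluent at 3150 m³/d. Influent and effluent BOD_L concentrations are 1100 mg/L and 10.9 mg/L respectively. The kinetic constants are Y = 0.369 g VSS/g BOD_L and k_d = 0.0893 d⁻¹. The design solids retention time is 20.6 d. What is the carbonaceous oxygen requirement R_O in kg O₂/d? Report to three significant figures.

R_O ≈ 2800 kg O₂/d

Y_obs = Y / (1 + k_d θ_c) = 0.369 / (1 + 0.0893 × 20.6) = 0.369 / 2.840 = 0.1299.
ΔS = 1100 − 10.9 = 1089 mg/L, so the substrate removal rate is 3150 × 1089/1000 = 3431 kg BOD_L/d.
Net sludge production P_X = 0.1299 × 3431 = 445.8 kg VSS/d.
Carbonaceous O₂ demand = substrate oxidised − cell-mass equivalent = 3431 − 1.42 × 445.8 = 2798 kg O₂/d.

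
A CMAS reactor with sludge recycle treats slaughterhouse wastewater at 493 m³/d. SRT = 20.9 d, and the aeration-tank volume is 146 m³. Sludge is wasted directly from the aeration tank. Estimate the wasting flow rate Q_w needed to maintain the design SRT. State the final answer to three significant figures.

For wasting at MLVSS concentration, Q_w = V/θ_c = 146.0/20.9 = 6.986 m³/d.

Q_w ≈ 6.99 m³/d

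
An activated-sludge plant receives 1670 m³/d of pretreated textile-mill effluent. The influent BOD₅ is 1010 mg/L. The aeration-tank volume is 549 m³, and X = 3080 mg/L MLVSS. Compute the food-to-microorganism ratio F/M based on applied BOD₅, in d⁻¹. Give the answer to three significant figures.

F/M = applied load / biomass = Q·S₀/(V·X) = 1670 × 1010 / (549.0 × 3080) = 0.9975 d⁻¹.

F/M ≈ 0.998 d⁻¹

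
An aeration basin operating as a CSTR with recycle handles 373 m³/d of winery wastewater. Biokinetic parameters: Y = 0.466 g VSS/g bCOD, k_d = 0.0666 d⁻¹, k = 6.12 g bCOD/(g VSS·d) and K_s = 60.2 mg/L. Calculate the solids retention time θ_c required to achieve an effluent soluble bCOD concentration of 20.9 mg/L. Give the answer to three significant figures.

From 1/θ_c = Y·k·S/(K_s + S) − k_d: Y·k·S/(K_s+S) = 0.466 × 6.12 × 20.9 / (60.2 + 20.9) = 0.7350 d⁻¹.
θ_c = 1/(μ − k_d) = 1/(0.7350 − 0.0666) = 1/0.6684 = 1.496 d.

θ_c ≈ 1.50 d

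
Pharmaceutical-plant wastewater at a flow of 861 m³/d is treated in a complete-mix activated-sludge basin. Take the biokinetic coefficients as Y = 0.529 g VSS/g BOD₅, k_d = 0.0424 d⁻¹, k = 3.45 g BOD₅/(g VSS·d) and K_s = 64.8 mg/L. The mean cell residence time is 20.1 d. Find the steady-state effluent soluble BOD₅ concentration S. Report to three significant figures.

Effluent substrate depends only on kinetics and SRT: S = K_s(1 + k_d θ_c) / [θ_c(Yk − k_d) − 1] = 64.8 × (1 + 0.0424 × 20.1) / [20.1 × (0.529 × 3.45 − 0.0424) − 1] = 120.0 / 34.83 = 3.446 mg/L.

S ≈ 3.45 mg/L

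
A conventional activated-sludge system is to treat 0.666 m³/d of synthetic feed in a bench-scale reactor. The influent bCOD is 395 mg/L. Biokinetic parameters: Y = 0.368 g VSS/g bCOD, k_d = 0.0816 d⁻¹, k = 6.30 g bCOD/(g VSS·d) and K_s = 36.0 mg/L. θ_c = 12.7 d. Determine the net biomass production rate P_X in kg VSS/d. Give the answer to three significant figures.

From the Monod/SRT balance for a CMAS, S = K_s·(1+k_d θ_c)/[θ_c·(Y k − k_d) − 1] = 36.0 × (1 + 0.0816 × 12.7) / [12.7 × (0.368 × 6.30 − 0.0816) − 1] = 73.31 / 27.41 = 2.675 mg/L.
The observed yield is Y_obs = Y/(1 + k_d·θ_c) = 0.368 / (1 + 0.0816 × 12.7) = 0.368 / 2.036 = 0.1807 g VSS per g bCOD removed.
Q·(S₀ − S) = 0.666 × (395 − 2.67) × 10⁻³ = 0.2613 kg/d removed.
Biomass produced: P_X = Y_obs·Q·ΔS = 0.1807 × 0.2613 ≈ 0.04722 kg VSS/d.

P_X ≈ 0.0472 kg VSS/d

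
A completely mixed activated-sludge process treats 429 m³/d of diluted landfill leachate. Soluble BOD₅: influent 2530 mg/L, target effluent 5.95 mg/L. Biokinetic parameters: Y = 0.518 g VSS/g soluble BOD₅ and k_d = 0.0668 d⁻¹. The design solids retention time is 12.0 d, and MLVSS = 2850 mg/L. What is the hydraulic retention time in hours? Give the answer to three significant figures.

τ ≈ 73.3 h

Rearranging the biomass balance for a CMAS with decay, V = Y·Q·ΔS·θ_c / [X·(1+k_d θ_c)] = 0.518 × 429 × (2530 − 5.95) × 12.0 / [2850 × (1 + 0.0668 × 12.0)] = 6.73×10^6 / 5135 = 1311 m³.
Hydraulic retention time τ = V/Q = 1311 / 429 = 3.056 d = 73.34 h.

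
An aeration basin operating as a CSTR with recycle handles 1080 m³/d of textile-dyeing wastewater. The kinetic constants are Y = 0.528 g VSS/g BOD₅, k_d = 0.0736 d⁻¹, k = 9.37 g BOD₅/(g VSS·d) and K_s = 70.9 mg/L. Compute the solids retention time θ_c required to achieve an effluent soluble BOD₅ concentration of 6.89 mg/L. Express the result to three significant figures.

θ_c ≈ 2.74 d

From 1/θ_c = Y·k·S/(K_s + S) − k_d: Y·k·S/(K_s+S) = 0.528 × 9.37 × 6.89 / (70.9 + 6.89) = 0.4382 d⁻¹.
Then 1/θ_c = μ − k_d = 0.4382 − 0.0736 = 0.3646 d⁻¹, giving θ_c = 2.743 d.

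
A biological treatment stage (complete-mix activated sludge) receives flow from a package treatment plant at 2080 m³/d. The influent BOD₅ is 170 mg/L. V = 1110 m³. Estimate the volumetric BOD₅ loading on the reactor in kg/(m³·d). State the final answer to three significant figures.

L_v ≈ 0.319 kg BOD₅/(m³·d)

Volumetric loading L_v = Q·S₀ / V = 2080 × 170 g/m³ / 1110 m³ = 318.6 g/(m³·d) = 0.3186 kg BOD₅/(m³·d).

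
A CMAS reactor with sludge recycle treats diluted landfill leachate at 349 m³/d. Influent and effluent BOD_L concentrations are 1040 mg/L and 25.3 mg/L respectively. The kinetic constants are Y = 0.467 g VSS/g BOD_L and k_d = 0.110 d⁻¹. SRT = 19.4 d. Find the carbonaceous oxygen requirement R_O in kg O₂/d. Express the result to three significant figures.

R_O ≈ 279 kg O₂/d

Correct the yield for decay: Y_obs = Y/(1 + k_d θ_c) = 0.467 / (1 + 0.110 × 19.4) = 0.467 / 3.134 = 0.1490.
Substrate removed = Q·(S₀ − S) = 349 m³/d × (1040 − 25.3) g/m³ = 3.54×10^5 g/d = 354.1 kg/d.
Biomass synthesised: P_X = Y_obs × 354.1 = 52.77 kg VSS/d.
Carbonaceous O₂ demand = substrate oxidised − cell-mass equivalent = 354.1 − 1.42 × 52.77 = 279.2 kg O₂/d.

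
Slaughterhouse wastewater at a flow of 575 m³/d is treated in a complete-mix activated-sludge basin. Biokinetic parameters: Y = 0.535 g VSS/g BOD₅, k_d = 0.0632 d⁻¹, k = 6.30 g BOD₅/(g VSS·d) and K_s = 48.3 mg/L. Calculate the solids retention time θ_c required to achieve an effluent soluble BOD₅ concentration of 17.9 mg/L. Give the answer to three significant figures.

θ_c ≈ 1.18 d

From 1/θ_c = Y·k·S/(K_s + S) − k_d: Y·k·S/(K_s+S) = 0.535 × 6.30 × 17.9 / (48.3 + 17.9) = 0.9114 d⁻¹.
1/θ_c = 0.9114 − 0.0632 = 0.8482 d⁻¹, so θ_c = 1.179 d.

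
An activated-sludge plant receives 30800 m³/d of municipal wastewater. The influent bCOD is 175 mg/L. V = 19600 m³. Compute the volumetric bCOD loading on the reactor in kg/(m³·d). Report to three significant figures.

L_v = Q S₀ / V = 30800 × 175 × 10⁻³ / 19600 = 0.2750 kg/(m³·d).

L_v ≈ 0.275 kg bCOD/(m³·d)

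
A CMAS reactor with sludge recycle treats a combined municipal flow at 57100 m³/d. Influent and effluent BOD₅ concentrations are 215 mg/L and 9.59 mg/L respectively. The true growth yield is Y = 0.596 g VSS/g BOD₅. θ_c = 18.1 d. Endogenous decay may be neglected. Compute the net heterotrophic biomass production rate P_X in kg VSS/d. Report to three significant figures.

P_X ≈ 6990 kg VSS/d

With endogenous decay neglected, the observed yield equals the true yield: Y_obs = Y = 0.596 g VSS/g BOD₅.
Mass of BOD₅ removed per day: Q(S₀ − S) = 57100 × 205.4 g/m³ = 11729 kg/d.
So the net sludge growth is P_X = 0.5960 × 11729 = 6990 kg VSS/d.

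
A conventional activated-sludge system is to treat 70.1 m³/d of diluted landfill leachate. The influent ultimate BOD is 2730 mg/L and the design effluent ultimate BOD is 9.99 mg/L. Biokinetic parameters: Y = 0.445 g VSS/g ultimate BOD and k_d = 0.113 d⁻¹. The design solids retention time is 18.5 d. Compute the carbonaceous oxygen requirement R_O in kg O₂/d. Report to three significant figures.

R_O ≈ 152 kg O₂/d

Observed yield with endogenous decay: Y_obs = Y / (1 + k_d·θ_c) = 0.445 / (1 + 0.113 × 18.5) = 0.445 / 3.091 = 0.1440 g VSS/g ultimate BOD.
Substrate removed = Q·(S₀ − S) = 70.1 m³/d × (2730 − 9.99) g/m³ = 1.91×10^5 g/d = 190.7 kg/d.
Net sludge production P_X = 0.1440 × 190.7 = 27.45 kg VSS/d.
Carbonaceous O₂ demand = substrate oxidised − cell-mass equivalent = 190.7 − 1.42 × 27.45 = 151.7 kg O₂/d.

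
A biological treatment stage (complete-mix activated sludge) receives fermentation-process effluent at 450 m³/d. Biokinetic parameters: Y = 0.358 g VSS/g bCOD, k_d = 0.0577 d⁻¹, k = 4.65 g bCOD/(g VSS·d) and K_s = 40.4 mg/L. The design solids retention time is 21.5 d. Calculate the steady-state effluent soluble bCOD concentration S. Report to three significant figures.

Effluent substrate depends only on kinetics and SRT: S = K_s(1 + k_d θ_c) / [θ_c(Yk − k_d) − 1] = 40.4 × (1 + 0.0577 × 21.5) / [21.5 × (0.358 × 4.65 − 0.0577) − 1] = 90.52 / 33.55 = 2.698 mg/L.

S ≈ 2.70 mg/L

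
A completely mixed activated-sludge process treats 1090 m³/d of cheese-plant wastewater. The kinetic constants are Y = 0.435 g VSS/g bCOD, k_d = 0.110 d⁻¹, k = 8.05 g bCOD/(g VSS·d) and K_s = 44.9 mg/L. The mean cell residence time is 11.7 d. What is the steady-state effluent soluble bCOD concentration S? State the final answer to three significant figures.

Effluent substrate depends only on kinetics and SRT: S = K_s(1 + k_d θ_c) / [θ_c(Yk − k_d) − 1] = 44.9 × (1 + 0.110 × 11.7) / [11.7 × (0.435 × 8.05 − 0.110) − 1] = 102.7 / 38.68 = 2.655 mg/L.

S ≈ 2.65 mg/L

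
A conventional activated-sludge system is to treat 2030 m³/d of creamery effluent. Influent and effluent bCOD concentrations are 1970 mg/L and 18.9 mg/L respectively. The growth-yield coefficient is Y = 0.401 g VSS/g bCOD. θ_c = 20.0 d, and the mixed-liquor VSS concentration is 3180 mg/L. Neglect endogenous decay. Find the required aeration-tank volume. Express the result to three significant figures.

V·X = Y·Q·ΔS·θ_c gives V = 0.401 × 2030 × (1970 − 18.9) × 20.0 / 3180 = 9989 m³.

V ≈ 9990 m³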